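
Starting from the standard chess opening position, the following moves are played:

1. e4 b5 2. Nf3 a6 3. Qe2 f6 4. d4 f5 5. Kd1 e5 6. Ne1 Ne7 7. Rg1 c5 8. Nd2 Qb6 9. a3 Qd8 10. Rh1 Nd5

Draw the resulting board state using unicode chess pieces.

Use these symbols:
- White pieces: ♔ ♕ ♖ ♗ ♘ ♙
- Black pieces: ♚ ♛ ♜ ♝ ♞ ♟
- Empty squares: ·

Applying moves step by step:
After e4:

♜ ♞ ♝ ♛ ♚ ♝ ♞ ♜
♟ ♟ ♟ ♟ ♟ ♟ ♟ ♟
· · · · · · · ·
· · · · · · · ·
· · · · ♙ · · ·
· · · · · · · ·
♙ ♙ ♙ ♙ · ♙ ♙ ♙
♖ ♘ ♗ ♕ ♔ ♗ ♘ ♖


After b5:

♜ ♞ ♝ ♛ ♚ ♝ ♞ ♜
♟ · ♟ ♟ ♟ ♟ ♟ ♟
· · · · · · · ·
· ♟ · · · · · ·
· · · · ♙ · · ·
· · · · · · · ·
♙ ♙ ♙ ♙ · ♙ ♙ ♙
♖ ♘ ♗ ♕ ♔ ♗ ♘ ♖


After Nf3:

♜ ♞ ♝ ♛ ♚ ♝ ♞ ♜
♟ · ♟ ♟ ♟ ♟ ♟ ♟
· · · · · · · ·
· ♟ · · · · · ·
· · · · ♙ · · ·
· · · · · ♘ · ·
♙ ♙ ♙ ♙ · ♙ ♙ ♙
♖ ♘ ♗ ♕ ♔ ♗ · ♖


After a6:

♜ ♞ ♝ ♛ ♚ ♝ ♞ ♜
· · ♟ ♟ ♟ ♟ ♟ ♟
♟ · · · · · · ·
· ♟ · · · · · ·
· · · · ♙ · · ·
· · · · · ♘ · ·
♙ ♙ ♙ ♙ · ♙ ♙ ♙
♖ ♘ ♗ ♕ ♔ ♗ · ♖


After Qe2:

♜ ♞ ♝ ♛ ♚ ♝ ♞ ♜
· · ♟ ♟ ♟ ♟ ♟ ♟
♟ · · · · · · ·
· ♟ · · · · · ·
· · · · ♙ · · ·
· · · · · ♘ · ·
♙ ♙ ♙ ♙ ♕ ♙ ♙ ♙
♖ ♘ ♗ · ♔ ♗ · ♖


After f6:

♜ ♞ ♝ ♛ ♚ ♝ ♞ ♜
· · ♟ ♟ ♟ · ♟ ♟
♟ · · · · ♟ · ·
· ♟ · · · · · ·
· · · · ♙ · · ·
· · · · · ♘ · ·
♙ ♙ ♙ ♙ ♕ ♙ ♙ ♙
♖ ♘ ♗ · ♔ ♗ · ♖


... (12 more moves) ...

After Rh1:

♜ ♞ ♝ ♛ ♚ ♝ · ♜
· · · ♟ ♞ · ♟ ♟
♟ · · · · · · ·
· ♟ ♟ · ♟ ♟ · ·
· · · ♙ ♙ · · ·
♙ · · · · · · ·
· ♙ ♙ ♘ ♕ ♙ ♙ ♙
♖ · ♗ ♔ ♘ ♗ · ♖


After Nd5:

♜ ♞ ♝ ♛ ♚ ♝ · ♜
· · · ♟ · · ♟ ♟
♟ · · · · · · ·
· ♟ ♟ ♞ ♟ ♟ · ·
· · · ♙ ♙ · · ·
♙ · · · · · · ·
· ♙ ♙ ♘ ♕ ♙ ♙ ♙
♖ · ♗ ♔ ♘ ♗ · ♖



  a b c d e f g h
  ─────────────────
8│♜ ♞ ♝ ♛ ♚ ♝ · ♜│8
7│· · · ♟ · · ♟ ♟│7
6│♟ · · · · · · ·│6
5│· ♟ ♟ ♞ ♟ ♟ · ·│5
4│· · · ♙ ♙ · · ·│4
3│♙ · · · · · · ·│3
2│· ♙ ♙ ♘ ♕ ♙ ♙ ♙│2
1│♖ · ♗ ♔ ♘ ♗ · ♖│1
  ─────────────────
  a b c d e f g h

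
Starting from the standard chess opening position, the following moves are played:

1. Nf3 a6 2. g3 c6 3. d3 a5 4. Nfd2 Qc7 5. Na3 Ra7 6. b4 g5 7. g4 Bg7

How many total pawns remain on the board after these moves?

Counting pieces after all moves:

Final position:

  a b c d e f g h
  ─────────────────
8│· ♞ ♝ · ♚ · ♞ ♜│8
7│♜ ♟ ♛ ♟ ♟ ♟ ♝ ♟│7
6│· · ♟ · · · · ·│6
5│♟ · · · · · ♟ ·│5
4│· ♙ · · · · ♙ ·│4
3│♘ · · ♙ · · · ·│3
2│♙ · ♙ ♘ ♙ ♙ · ♙│2
1│♖ · ♗ ♕ ♔ ♗ · ♖│1
  ─────────────────
  a b c d e f g h


16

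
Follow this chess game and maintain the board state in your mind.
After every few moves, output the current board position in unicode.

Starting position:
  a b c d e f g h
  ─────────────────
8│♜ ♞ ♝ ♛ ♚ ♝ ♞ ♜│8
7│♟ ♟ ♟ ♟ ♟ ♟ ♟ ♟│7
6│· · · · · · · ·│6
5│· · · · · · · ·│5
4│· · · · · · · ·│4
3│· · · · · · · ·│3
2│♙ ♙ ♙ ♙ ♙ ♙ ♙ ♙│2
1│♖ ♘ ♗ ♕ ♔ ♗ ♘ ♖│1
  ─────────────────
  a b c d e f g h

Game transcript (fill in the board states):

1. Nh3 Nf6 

  a b c d e f g h
  ─────────────────
8│♜ ♞ ♝ ♛ ♚ ♝ · ♜│8
7│♟ ♟ ♟ ♟ ♟ ♟ ♟ ♟│7
6│· · · · · ♞ · ·│6
5│· · · · · · · ·│5
4│· · · · · · · ·│4
3│· · · · · · · ♘│3
2│♙ ♙ ♙ ♙ ♙ ♙ ♙ ♙│2
1│♖ ♘ ♗ ♕ ♔ ♗ · ♖│1
  ─────────────────
  a b c d e f g h

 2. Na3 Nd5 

  a b c d e f g h
  ─────────────────
8│♜ ♞ ♝ ♛ ♚ ♝ · ♜│8
7│♟ ♟ ♟ ♟ ♟ ♟ ♟ ♟│7
6│· · · · · · · ·│6
5│· · · ♞ · · · ·│5
4│· · · · · · · ·│4
3│♘ · · · · · · ♘│3
2│♙ ♙ ♙ ♙ ♙ ♙ ♙ ♙│2
1│♖ · ♗ ♕ ♔ ♗ · ♖│1
  ─────────────────
  a b c d e f g h

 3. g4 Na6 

  a b c d e f g h
  ─────────────────
8│♜ · ♝ ♛ ♚ ♝ · ♜│8
7│♟ ♟ ♟ ♟ ♟ ♟ ♟ ♟│7
6│♞ · · · · · · ·│6
5│· · · ♞ · · · ·│5
4│· · · · · · ♙ ·│4
3│♘ · · · · · · ♘│3
2│♙ ♙ ♙ ♙ ♙ ♙ · ♙│2
1│♖ · ♗ ♕ ♔ ♗ · ♖│1
  ─────────────────
  a b c d e f g h

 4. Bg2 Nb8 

  a b c d e f g h
  ─────────────────
8│♜ ♞ ♝ ♛ ♚ ♝ · ♜│8
7│♟ ♟ ♟ ♟ ♟ ♟ ♟ ♟│7
6│· · · · · · · ·│6
5│· · · ♞ · · · ·│5
4│· · · · · · ♙ ·│4
3│♘ · · · · · · ♘│3
2│♙ ♙ ♙ ♙ ♙ ♙ ♗ ♙│2
1│♖ · ♗ ♕ ♔ · · ♖│1
  ─────────────────
  a b c d e f g h

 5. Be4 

  a b c d e f g h
  ─────────────────
8│♜ ♞ ♝ ♛ ♚ ♝ · ♜│8
7│♟ ♟ ♟ ♟ ♟ ♟ ♟ ♟│7
6│· · · · · · · ·│6
5│· · · ♞ · · · ·│5
4│· · · · ♗ · ♙ ·│4
3│♘ · · · · · · ♘│3
2│♙ ♙ ♙ ♙ ♙ ♙ · ♙│2
1│♖ · ♗ ♕ ♔ · · ♖│1
  ─────────────────
  a b c d e f g h


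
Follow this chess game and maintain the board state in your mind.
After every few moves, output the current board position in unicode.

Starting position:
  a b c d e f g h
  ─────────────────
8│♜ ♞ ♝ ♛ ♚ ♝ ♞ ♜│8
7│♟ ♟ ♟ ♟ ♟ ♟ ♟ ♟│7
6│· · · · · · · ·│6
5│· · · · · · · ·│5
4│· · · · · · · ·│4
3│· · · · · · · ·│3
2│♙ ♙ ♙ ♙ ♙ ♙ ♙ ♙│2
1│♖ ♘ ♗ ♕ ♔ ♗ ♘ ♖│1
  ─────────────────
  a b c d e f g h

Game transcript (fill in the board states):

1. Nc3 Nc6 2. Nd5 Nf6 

  a b c d e f g h
  ─────────────────
8│♜ · ♝ ♛ ♚ ♝ · ♜│8
7│♟ ♟ ♟ ♟ ♟ ♟ ♟ ♟│7
6│· · ♞ · · ♞ · ·│6
5│· · · ♘ · · · ·│5
4│· · · · · · · ·│4
3│· · · · · · · ·│3
2│♙ ♙ ♙ ♙ ♙ ♙ ♙ ♙│2
1│♖ · ♗ ♕ ♔ ♗ ♘ ♖│1
  ─────────────────
  a b c d e f g h

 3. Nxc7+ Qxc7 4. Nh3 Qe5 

  a b c d e f g h
  ─────────────────
8│♜ · ♝ · ♚ ♝ · ♜│8
7│♟ ♟ · ♟ ♟ ♟ ♟ ♟│7
6│· · ♞ · · ♞ · ·│6
5│· · · · ♛ · · ·│5
4│· · · · · · · ·│4
3│· · · · · · · ♘│3
2│♙ ♙ ♙ ♙ ♙ ♙ ♙ ♙│2
1│♖ · ♗ ♕ ♔ ♗ · ♖│1
  ─────────────────
  a b c d e f g h

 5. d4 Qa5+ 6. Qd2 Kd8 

  a b c d e f g h
  ─────────────────
8│♜ · ♝ ♚ · ♝ · ♜│8
7│♟ ♟ · ♟ ♟ ♟ ♟ ♟│7
6│· · ♞ · · ♞ · ·│6
5│♛ · · · · · · ·│5
4│· · · ♙ · · · ·│4
3│· · · · · · · ♘│3
2│♙ ♙ ♙ ♕ ♙ ♙ ♙ ♙│2
1│♖ · ♗ · ♔ ♗ · ♖│1
  ─────────────────
  a b c d e f g h

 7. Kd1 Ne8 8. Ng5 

  a b c d e f g h
  ─────────────────
8│♜ · ♝ ♚ ♞ ♝ · ♜│8
7│♟ ♟ · ♟ ♟ ♟ ♟ ♟│7
6│· · ♞ · · · · ·│6
5│♛ · · · · · ♘ ·│5
4│· · · ♙ · · · ·│4
3│· · · · · · · ·│3
2│♙ ♙ ♙ ♕ ♙ ♙ ♙ ♙│2
1│♖ · ♗ ♔ · ♗ · ♖│1
  ─────────────────
  a b c d e f g h


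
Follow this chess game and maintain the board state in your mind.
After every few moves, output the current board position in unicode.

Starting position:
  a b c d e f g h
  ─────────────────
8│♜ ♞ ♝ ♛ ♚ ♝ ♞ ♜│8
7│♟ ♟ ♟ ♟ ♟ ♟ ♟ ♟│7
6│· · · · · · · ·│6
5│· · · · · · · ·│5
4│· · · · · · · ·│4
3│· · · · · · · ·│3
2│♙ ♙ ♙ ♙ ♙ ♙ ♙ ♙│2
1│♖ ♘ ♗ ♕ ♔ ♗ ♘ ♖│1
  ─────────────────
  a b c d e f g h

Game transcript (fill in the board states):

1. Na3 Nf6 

  a b c d e f g h
  ─────────────────
8│♜ ♞ ♝ ♛ ♚ ♝ · ♜│8
7│♟ ♟ ♟ ♟ ♟ ♟ ♟ ♟│7
6│· · · · · ♞ · ·│6
5│· · · · · · · ·│5
4│· · · · · · · ·│4
3│♘ · · · · · · ·│3
2│♙ ♙ ♙ ♙ ♙ ♙ ♙ ♙│2
1│♖ · ♗ ♕ ♔ ♗ ♘ ♖│1
  ─────────────────
  a b c d e f g h

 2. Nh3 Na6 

  a b c d e f g h
  ─────────────────
8│♜ · ♝ ♛ ♚ ♝ · ♜│8
7│♟ ♟ ♟ ♟ ♟ ♟ ♟ ♟│7
6│♞ · · · · ♞ · ·│6
5│· · · · · · · ·│5
4│· · · · · · · ·│4
3│♘ · · · · · · ♘│3
2│♙ ♙ ♙ ♙ ♙ ♙ ♙ ♙│2
1│♖ · ♗ ♕ ♔ ♗ · ♖│1
  ─────────────────
  a b c d e f g h

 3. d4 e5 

  a b c d e f g h
  ─────────────────
8│♜ · ♝ ♛ ♚ ♝ · ♜│8
7│♟ ♟ ♟ ♟ · ♟ ♟ ♟│7
6│♞ · · · · ♞ · ·│6
5│· · · · ♟ · · ·│5
4│· · · ♙ · · · ·│4
3│♘ · · · · · · ♘│3
2│♙ ♙ ♙ · ♙ ♙ ♙ ♙│2
1│♖ · ♗ ♕ ♔ ♗ · ♖│1
  ─────────────────
  a b c d e f g h

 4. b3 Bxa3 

  a b c d e f g h
  ─────────────────
8│♜ · ♝ ♛ ♚ · · ♜│8
7│♟ ♟ ♟ ♟ · ♟ ♟ ♟│7
6│♞ · · · · ♞ · ·│6
5│· · · · ♟ · · ·│5
4│· · · ♙ · · · ·│4
3│♝ ♙ · · · · · ♘│3
2│♙ · ♙ · ♙ ♙ ♙ ♙│2
1│♖ · ♗ ♕ ♔ ♗ · ♖│1
  ─────────────────
  a b c d e f g h

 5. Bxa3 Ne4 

  a b c d e f g h
  ─────────────────
8│♜ · ♝ ♛ ♚ · · ♜│8
7│♟ ♟ ♟ ♟ · ♟ ♟ ♟│7
6│♞ · · · · · · ·│6
5│· · · · ♟ · · ·│5
4│· · · ♙ ♞ · · ·│4
3│♗ ♙ · · · · · ♘│3
2│♙ · ♙ · ♙ ♙ ♙ ♙│2
1│♖ · · ♕ ♔ ♗ · ♖│1
  ─────────────────
  a b c d e f g h



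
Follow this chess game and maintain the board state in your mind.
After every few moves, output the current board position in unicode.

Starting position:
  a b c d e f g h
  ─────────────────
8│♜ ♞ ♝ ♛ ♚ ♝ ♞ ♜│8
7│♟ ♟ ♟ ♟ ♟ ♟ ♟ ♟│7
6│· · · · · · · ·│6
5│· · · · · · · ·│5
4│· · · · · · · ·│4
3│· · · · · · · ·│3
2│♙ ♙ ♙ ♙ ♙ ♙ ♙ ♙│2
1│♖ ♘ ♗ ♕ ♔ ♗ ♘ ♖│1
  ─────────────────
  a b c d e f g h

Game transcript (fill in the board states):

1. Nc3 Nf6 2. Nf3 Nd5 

  a b c d e f g h
  ─────────────────
8│♜ ♞ ♝ ♛ ♚ ♝ · ♜│8
7│♟ ♟ ♟ ♟ ♟ ♟ ♟ ♟│7
6│· · · · · · · ·│6
5│· · · ♞ · · · ·│5
4│· · · · · · · ·│4
3│· · ♘ · · ♘ · ·│3
2│♙ ♙ ♙ ♙ ♙ ♙ ♙ ♙│2
1│♖ · ♗ ♕ ♔ ♗ · ♖│1
  ─────────────────
  a b c d e f g h

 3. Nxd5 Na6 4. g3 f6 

  a b c d e f g h
  ─────────────────
8│♜ · ♝ ♛ ♚ ♝ · ♜│8
7│♟ ♟ ♟ ♟ ♟ · ♟ ♟│7
6│♞ · · · · ♟ · ·│6
5│· · · ♘ · · · ·│5
4│· · · · · · · ·│4
3│· · · · · ♘ ♙ ·│3
2│♙ ♙ ♙ ♙ ♙ ♙ · ♙│2
1│♖ · ♗ ♕ ♔ ♗ · ♖│1
  ─────────────────
  a b c d e f g h

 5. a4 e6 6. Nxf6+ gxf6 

  a b c d e f g h
  ─────────────────
8│♜ · ♝ ♛ ♚ ♝ · ♜│8
7│♟ ♟ ♟ ♟ · · · ♟│7
6│♞ · · · ♟ ♟ · ·│6
5│· · · · · · · ·│5
4│♙ · · · · · · ·│4
3│· · · · · ♘ ♙ ·│3
2│· ♙ ♙ ♙ ♙ ♙ · ♙│2
1│♖ · ♗ ♕ ♔ ♗ · ♖│1
  ─────────────────
  a b c d e f g h

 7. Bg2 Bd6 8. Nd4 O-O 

  a b c d e f g h
  ─────────────────
8│♜ · ♝ ♛ · ♜ ♚ ·│8
7│♟ ♟ ♟ ♟ · · · ♟│7
6│♞ · · ♝ ♟ ♟ · ·│6
5│· · · · · · · ·│5
4│♙ · · ♘ · · · ·│4
3│· · · · · · ♙ ·│3
2│· ♙ ♙ ♙ ♙ ♙ ♗ ♙│2
1│♖ · ♗ ♕ ♔ · · ♖│1
  ─────────────────
  a b c d e f g h

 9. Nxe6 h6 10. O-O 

  a b c d e f g h
  ─────────────────
8│♜ · ♝ ♛ · ♜ ♚ ·│8
7│♟ ♟ ♟ ♟ · · · ·│7
6│♞ · · ♝ ♘ ♟ · ♟│6
5│· · · · · · · ·│5
4│♙ · · · · · · ·│4
3│· · · · · · ♙ ·│3
2│· ♙ ♙ ♙ ♙ ♙ ♗ ♙│2
1│♖ · ♗ ♕ · ♖ ♔ ·│1
  ─────────────────
  a b c d e f g h


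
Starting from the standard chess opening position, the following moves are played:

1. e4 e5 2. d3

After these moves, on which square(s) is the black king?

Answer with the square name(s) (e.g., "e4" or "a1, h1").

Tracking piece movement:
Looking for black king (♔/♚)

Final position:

  a b c d e f g h
  ─────────────────
8│♜ ♞ ♝ ♛ ♚ ♝ ♞ ♜│8
7│♟ ♟ ♟ ♟ · ♟ ♟ ♟│7
6│· · · · · · · ·│6
5│· · · · ♟ · · ·│5
4│· · · · ♙ · · ·│4
3│· · · ♙ · · · ·│3
2│♙ ♙ ♙ · · ♙ ♙ ♙│2
1│♖ ♘ ♗ ♕ ♔ ♗ ♘ ♖│1
  ─────────────────
  a b c d e f g h


e8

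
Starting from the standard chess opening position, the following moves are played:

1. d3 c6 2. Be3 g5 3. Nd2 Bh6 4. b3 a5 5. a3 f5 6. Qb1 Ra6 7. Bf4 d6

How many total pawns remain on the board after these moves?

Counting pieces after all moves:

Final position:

  a b c d e f g h
  ─────────────────
8│· ♞ ♝ ♛ ♚ · ♞ ♜│8
7│· ♟ · · ♟ · · ♟│7
6│♜ · ♟ ♟ · · · ♝│6
5│♟ · · · · ♟ ♟ ·│5
4│· · · · · ♗ · ·│4
3│♙ ♙ · ♙ · · · ·│3
2│· · ♙ ♘ ♙ ♙ ♙ ♙│2
1│♖ ♕ · · ♔ ♗ ♘ ♖│1
  ─────────────────
  a b c d e f g h


16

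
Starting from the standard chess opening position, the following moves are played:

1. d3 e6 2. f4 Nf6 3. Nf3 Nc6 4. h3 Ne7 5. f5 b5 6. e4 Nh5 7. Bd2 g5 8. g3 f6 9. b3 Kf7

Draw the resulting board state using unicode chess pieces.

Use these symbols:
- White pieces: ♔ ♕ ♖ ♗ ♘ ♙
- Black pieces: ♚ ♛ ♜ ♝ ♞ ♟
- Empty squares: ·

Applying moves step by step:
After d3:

♜ ♞ ♝ ♛ ♚ ♝ ♞ ♜
♟ ♟ ♟ ♟ ♟ ♟ ♟ ♟
· · · · · · · ·
· · · · · · · ·
· · · · · · · ·
· · · ♙ · · · ·
♙ ♙ ♙ · ♙ ♙ ♙ ♙
♖ ♘ ♗ ♕ ♔ ♗ ♘ ♖


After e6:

♜ ♞ ♝ ♛ ♚ ♝ ♞ ♜
♟ ♟ ♟ ♟ · ♟ ♟ ♟
· · · · ♟ · · ·
· · · · · · · ·
· · · · · · · ·
· · · ♙ · · · ·
♙ ♙ ♙ · ♙ ♙ ♙ ♙
♖ ♘ ♗ ♕ ♔ ♗ ♘ ♖


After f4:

♜ ♞ ♝ ♛ ♚ ♝ ♞ ♜
♟ ♟ ♟ ♟ · ♟ ♟ ♟
· · · · ♟ · · ·
· · · · · · · ·
· · · · · ♙ · ·
· · · ♙ · · · ·
♙ ♙ ♙ · ♙ · ♙ ♙
♖ ♘ ♗ ♕ ♔ ♗ ♘ ♖


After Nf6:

♜ ♞ ♝ ♛ ♚ ♝ · ♜
♟ ♟ ♟ ♟ · ♟ ♟ ♟
· · · · ♟ ♞ · ·
· · · · · · · ·
· · · · · ♙ · ·
· · · ♙ · · · ·
♙ ♙ ♙ · ♙ · ♙ ♙
♖ ♘ ♗ ♕ ♔ ♗ ♘ ♖


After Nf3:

♜ ♞ ♝ ♛ ♚ ♝ · ♜
♟ ♟ ♟ ♟ · ♟ ♟ ♟
· · · · ♟ ♞ · ·
· · · · · · · ·
· · · · · ♙ · ·
· · · ♙ · ♘ · ·
♙ ♙ ♙ · ♙ · ♙ ♙
♖ ♘ ♗ ♕ ♔ ♗ · ♖


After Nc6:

♜ · ♝ ♛ ♚ ♝ · ♜
♟ ♟ ♟ ♟ · ♟ ♟ ♟
· · ♞ · ♟ ♞ · ·
· · · · · · · ·
· · · · · ♙ · ·
· · · ♙ · ♘ · ·
♙ ♙ ♙ · ♙ · ♙ ♙
♖ ♘ ♗ ♕ ♔ ♗ · ♖


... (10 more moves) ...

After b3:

♜ · ♝ ♛ ♚ ♝ · ♜
♟ · ♟ ♟ ♞ · · ♟
· · · · ♟ ♟ · ·
· ♟ · · · ♙ ♟ ♞
· · · · ♙ · · ·
· ♙ · ♙ · ♘ ♙ ♙
♙ · ♙ ♗ · · · ·
♖ ♘ · ♕ ♔ ♗ · ♖


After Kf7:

♜ · ♝ ♛ · ♝ · ♜
♟ · ♟ ♟ ♞ ♚ · ♟
· · · · ♟ ♟ · ·
· ♟ · · · ♙ ♟ ♞
· · · · ♙ · · ·
· ♙ · ♙ · ♘ ♙ ♙
♙ · ♙ ♗ · · · ·
♖ ♘ · ♕ ♔ ♗ · ♖



  a b c d e f g h
  ─────────────────
8│♜ · ♝ ♛ · ♝ · ♜│8
7│♟ · ♟ ♟ ♞ ♚ · ♟│7
6│· · · · ♟ ♟ · ·│6
5│· ♟ · · · ♙ ♟ ♞│5
4│· · · · ♙ · · ·│4
3│· ♙ · ♙ · ♘ ♙ ♙│3
2│♙ · ♙ ♗ · · · ·│2
1│♖ ♘ · ♕ ♔ ♗ · ♖│1
  ─────────────────
  a b c d e f g h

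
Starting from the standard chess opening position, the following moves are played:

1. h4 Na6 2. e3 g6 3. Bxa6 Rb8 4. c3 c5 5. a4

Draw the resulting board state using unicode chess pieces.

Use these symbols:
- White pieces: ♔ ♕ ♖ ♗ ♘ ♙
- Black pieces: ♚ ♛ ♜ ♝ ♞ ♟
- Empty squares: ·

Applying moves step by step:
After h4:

♜ ♞ ♝ ♛ ♚ ♝ ♞ ♜
♟ ♟ ♟ ♟ ♟ ♟ ♟ ♟
· · · · · · · ·
· · · · · · · ·
· · · · · · · ♙
· · · · · · · ·
♙ ♙ ♙ ♙ ♙ ♙ ♙ ·
♖ ♘ ♗ ♕ ♔ ♗ ♘ ♖


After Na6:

♜ · ♝ ♛ ♚ ♝ ♞ ♜
♟ ♟ ♟ ♟ ♟ ♟ ♟ ♟
♞ · · · · · · ·
· · · · · · · ·
· · · · · · · ♙
· · · · · · · ·
♙ ♙ ♙ ♙ ♙ ♙ ♙ ·
♖ ♘ ♗ ♕ ♔ ♗ ♘ ♖


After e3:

♜ · ♝ ♛ ♚ ♝ ♞ ♜
♟ ♟ ♟ ♟ ♟ ♟ ♟ ♟
♞ · · · · · · ·
· · · · · · · ·
· · · · · · · ♙
· · · · ♙ · · ·
♙ ♙ ♙ ♙ · ♙ ♙ ·
♖ ♘ ♗ ♕ ♔ ♗ ♘ ♖


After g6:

♜ · ♝ ♛ ♚ ♝ ♞ ♜
♟ ♟ ♟ ♟ ♟ ♟ · ♟
♞ · · · · · ♟ ·
· · · · · · · ·
· · · · · · · ♙
· · · · ♙ · · ·
♙ ♙ ♙ ♙ · ♙ ♙ ·
♖ ♘ ♗ ♕ ♔ ♗ ♘ ♖


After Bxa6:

♜ · ♝ ♛ ♚ ♝ ♞ ♜
♟ ♟ ♟ ♟ ♟ ♟ · ♟
♗ · · · · · ♟ ·
· · · · · · · ·
· · · · · · · ♙
· · · · ♙ · · ·
♙ ♙ ♙ ♙ · ♙ ♙ ·
♖ ♘ ♗ ♕ ♔ · ♘ ♖


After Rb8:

· ♜ ♝ ♛ ♚ ♝ ♞ ♜
♟ ♟ ♟ ♟ ♟ ♟ · ♟
♗ · · · · · ♟ ·
· · · · · · · ·
· · · · · · · ♙
· · · · ♙ · · ·
♙ ♙ ♙ ♙ · ♙ ♙ ·
♖ ♘ ♗ ♕ ♔ · ♘ ♖


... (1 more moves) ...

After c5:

· ♜ ♝ ♛ ♚ ♝ ♞ ♜
♟ ♟ · ♟ ♟ ♟ · ♟
♗ · · · · · ♟ ·
· · ♟ · · · · ·
· · · · · · · ♙
· · ♙ · ♙ · · ·
♙ ♙ · ♙ · ♙ ♙ ·
♖ ♘ ♗ ♕ ♔ · ♘ ♖


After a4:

· ♜ ♝ ♛ ♚ ♝ ♞ ♜
♟ ♟ · ♟ ♟ ♟ · ♟
♗ · · · · · ♟ ·
· · ♟ · · · · ·
♙ · · · · · · ♙
· · ♙ · ♙ · · ·
· ♙ · ♙ · ♙ ♙ ·
♖ ♘ ♗ ♕ ♔ · ♘ ♖



  a b c d e f g h
  ─────────────────
8│· ♜ ♝ ♛ ♚ ♝ ♞ ♜│8
7│♟ ♟ · ♟ ♟ ♟ · ♟│7
6│♗ · · · · · ♟ ·│6
5│· · ♟ · · · · ·│5
4│♙ · · · · · · ♙│4
3│· · ♙ · ♙ · · ·│3
2│· ♙ · ♙ · ♙ ♙ ·│2
1│♖ ♘ ♗ ♕ ♔ · ♘ ♖│1
  ─────────────────
  a b c d e f g h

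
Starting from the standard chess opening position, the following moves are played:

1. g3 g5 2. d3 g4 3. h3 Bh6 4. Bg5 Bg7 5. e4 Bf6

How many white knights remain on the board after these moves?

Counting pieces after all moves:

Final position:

  a b c d e f g h
  ─────────────────
8│♜ ♞ ♝ ♛ ♚ · ♞ ♜│8
7│♟ ♟ ♟ ♟ ♟ ♟ · ♟│7
6│· · · · · ♝ · ·│6
5│· · · · · · ♗ ·│5
4│· · · · ♙ · ♟ ·│4
3│· · · ♙ · · ♙ ♙│3
2│♙ ♙ ♙ · · ♙ · ·│2
1│♖ ♘ · ♕ ♔ ♗ ♘ ♖│1
  ─────────────────
  a b c d e f g h


2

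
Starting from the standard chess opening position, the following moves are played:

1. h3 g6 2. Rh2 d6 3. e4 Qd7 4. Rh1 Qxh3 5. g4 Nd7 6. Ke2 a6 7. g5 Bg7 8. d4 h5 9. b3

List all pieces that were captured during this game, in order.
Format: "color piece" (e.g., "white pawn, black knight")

Tracking captures:
  Qxh3: captured white pawn

white pawn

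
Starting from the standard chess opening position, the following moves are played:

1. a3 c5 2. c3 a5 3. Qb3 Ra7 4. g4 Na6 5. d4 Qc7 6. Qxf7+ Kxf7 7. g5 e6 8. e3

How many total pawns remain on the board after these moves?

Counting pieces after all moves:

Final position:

  a b c d e f g h
  ─────────────────
8│· · ♝ · · ♝ ♞ ♜│8
7│♜ ♟ ♛ ♟ · ♚ ♟ ♟│7
6│♞ · · · ♟ · · ·│6
5│♟ · ♟ · · · ♙ ·│5
4│· · · ♙ · · · ·│4
3│♙ · ♙ · ♙ · · ·│3
2│· ♙ · · · ♙ · ♙│2
1│♖ ♘ ♗ · ♔ ♗ ♘ ♖│1
  ─────────────────
  a b c d e f g h


15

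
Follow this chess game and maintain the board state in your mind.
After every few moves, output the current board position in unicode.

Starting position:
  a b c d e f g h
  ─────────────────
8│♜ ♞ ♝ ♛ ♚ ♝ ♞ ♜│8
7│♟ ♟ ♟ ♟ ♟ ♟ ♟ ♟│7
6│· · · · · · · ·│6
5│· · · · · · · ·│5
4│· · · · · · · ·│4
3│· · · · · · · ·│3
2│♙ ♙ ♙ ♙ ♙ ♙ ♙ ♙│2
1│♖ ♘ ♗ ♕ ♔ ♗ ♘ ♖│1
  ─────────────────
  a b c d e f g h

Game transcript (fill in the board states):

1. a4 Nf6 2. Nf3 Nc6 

  a b c d e f g h
  ─────────────────
8│♜ · ♝ ♛ ♚ ♝ · ♜│8
7│♟ ♟ ♟ ♟ ♟ ♟ ♟ ♟│7
6│· · ♞ · · ♞ · ·│6
5│· · · · · · · ·│5
4│♙ · · · · · · ·│4
3│· · · · · ♘ · ·│3
2│· ♙ ♙ ♙ ♙ ♙ ♙ ♙│2
1│♖ ♘ ♗ ♕ ♔ ♗ · ♖│1
  ─────────────────
  a b c d e f g h

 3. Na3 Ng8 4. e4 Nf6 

  a b c d e f g h
  ─────────────────
8│♜ · ♝ ♛ ♚ ♝ · ♜│8
7│♟ ♟ ♟ ♟ ♟ ♟ ♟ ♟│7
6│· · ♞ · · ♞ · ·│6
5│· · · · · · · ·│5
4│♙ · · · ♙ · · ·│4
3│♘ · · · · ♘ · ·│3
2│· ♙ ♙ ♙ · ♙ ♙ ♙│2
1│♖ · ♗ ♕ ♔ ♗ · ♖│1
  ─────────────────
  a b c d e f g h

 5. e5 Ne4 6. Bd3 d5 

  a b c d e f g h
  ─────────────────
8│♜ · ♝ ♛ ♚ ♝ · ♜│8
7│♟ ♟ ♟ · ♟ ♟ ♟ ♟│7
6│· · ♞ · · · · ·│6
5│· · · ♟ ♙ · · ·│5
4│♙ · · · ♞ · · ·│4
3│♘ · · ♗ · ♘ · ·│3
2│· ♙ ♙ ♙ · ♙ ♙ ♙│2
1│♖ · ♗ ♕ ♔ · · ♖│1
  ─────────────────
  a b c d e f g h



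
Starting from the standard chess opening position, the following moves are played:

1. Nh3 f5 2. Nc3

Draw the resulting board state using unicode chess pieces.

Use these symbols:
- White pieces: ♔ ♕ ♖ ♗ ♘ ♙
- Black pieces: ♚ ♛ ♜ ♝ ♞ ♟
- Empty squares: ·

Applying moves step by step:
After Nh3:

♜ ♞ ♝ ♛ ♚ ♝ ♞ ♜
♟ ♟ ♟ ♟ ♟ ♟ ♟ ♟
· · · · · · · ·
· · · · · · · ·
· · · · · · · ·
· · · · · · · ♘
♙ ♙ ♙ ♙ ♙ ♙ ♙ ♙
♖ ♘ ♗ ♕ ♔ ♗ · ♖


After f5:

♜ ♞ ♝ ♛ ♚ ♝ ♞ ♜
♟ ♟ ♟ ♟ ♟ · ♟ ♟
· · · · · · · ·
· · · · · ♟ · ·
· · · · · · · ·
· · · · · · · ♘
♙ ♙ ♙ ♙ ♙ ♙ ♙ ♙
♖ ♘ ♗ ♕ ♔ ♗ · ♖


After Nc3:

♜ ♞ ♝ ♛ ♚ ♝ ♞ ♜
♟ ♟ ♟ ♟ ♟ · ♟ ♟
· · · · · · · ·
· · · · · ♟ · ·
· · · · · · · ·
· · ♘ · · · · ♘
♙ ♙ ♙ ♙ ♙ ♙ ♙ ♙
♖ · ♗ ♕ ♔ ♗ · ♖



  a b c d e f g h
  ─────────────────
8│♜ ♞ ♝ ♛ ♚ ♝ ♞ ♜│8
7│♟ ♟ ♟ ♟ ♟ · ♟ ♟│7
6│· · · · · · · ·│6
5│· · · · · ♟ · ·│5
4│· · · · · · · ·│4
3│· · ♘ · · · · ♘│3
2│♙ ♙ ♙ ♙ ♙ ♙ ♙ ♙│2
1│♖ · ♗ ♕ ♔ ♗ · ♖│1
  ─────────────────
  a b c d e f g h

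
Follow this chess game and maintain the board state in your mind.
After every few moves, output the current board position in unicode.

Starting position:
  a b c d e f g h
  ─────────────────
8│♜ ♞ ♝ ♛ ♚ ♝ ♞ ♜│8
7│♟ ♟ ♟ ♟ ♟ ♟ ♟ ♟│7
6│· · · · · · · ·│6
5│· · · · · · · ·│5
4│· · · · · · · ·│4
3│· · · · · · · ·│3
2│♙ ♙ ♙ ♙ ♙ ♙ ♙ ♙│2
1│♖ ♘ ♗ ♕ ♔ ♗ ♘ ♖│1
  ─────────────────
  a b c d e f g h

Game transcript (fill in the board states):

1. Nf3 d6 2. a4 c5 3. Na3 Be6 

  a b c d e f g h
  ─────────────────
8│♜ ♞ · ♛ ♚ ♝ ♞ ♜│8
7│♟ ♟ · · ♟ ♟ ♟ ♟│7
6│· · · ♟ ♝ · · ·│6
5│· · ♟ · · · · ·│5
4│♙ · · · · · · ·│4
3│♘ · · · · ♘ · ·│3
2│· ♙ ♙ ♙ ♙ ♙ ♙ ♙│2
1│♖ · ♗ ♕ ♔ ♗ · ♖│1
  ─────────────────
  a b c d e f g h

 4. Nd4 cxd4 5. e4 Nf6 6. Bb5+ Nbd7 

  a b c d e f g h
  ─────────────────
8│♜ · · ♛ ♚ ♝ · ♜│8
7│♟ ♟ · ♞ ♟ ♟ ♟ ♟│7
6│· · · ♟ ♝ ♞ · ·│6
5│· ♗ · · · · · ·│5
4│♙ · · ♟ ♙ · · ·│4
3│♘ · · · · · · ·│3
2│· ♙ ♙ ♙ · ♙ ♙ ♙│2
1│♖ · ♗ ♕ ♔ · · ♖│1
  ─────────────────
  a b c d e f g h

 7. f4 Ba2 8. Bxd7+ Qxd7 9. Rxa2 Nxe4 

  a b c d e f g h
  ─────────────────
8│♜ · · · ♚ ♝ · ♜│8
7│♟ ♟ · ♛ ♟ ♟ ♟ ♟│7
6│· · · ♟ · · · ·│6
5│· · · · · · · ·│5
4│♙ · · ♟ ♞ ♙ · ·│4
3│♘ · · · · · · ·│3
2│♖ ♙ ♙ ♙ · · ♙ ♙│2
1│· · ♗ ♕ ♔ · · ♖│1
  ─────────────────
  a b c d e f g h

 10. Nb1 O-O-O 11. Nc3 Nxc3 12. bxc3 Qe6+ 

  a b c d e f g h
  ─────────────────
8│· · ♚ ♜ · ♝ · ♜│8
7│♟ ♟ · · ♟ ♟ ♟ ♟│7
6│· · · ♟ ♛ · · ·│6
5│· · · · · · · ·│5
4│♙ · · ♟ · ♙ · ·│4
3│· · ♙ · · · · ·│3
2│♖ · ♙ ♙ · · ♙ ♙│2
1│· · ♗ ♕ ♔ · · ♖│1
  ─────────────────
  a b c d e f g h

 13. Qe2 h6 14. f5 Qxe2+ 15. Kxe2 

  a b c d e f g h
  ─────────────────
8│· · ♚ ♜ · ♝ · ♜│8
7│♟ ♟ · · ♟ ♟ ♟ ·│7
6│· · · ♟ · · · ♟│6
5│· · · · · ♙ · ·│5
4│♙ · · ♟ · · · ·│4
3│· · ♙ · · · · ·│3
2│♖ · ♙ ♙ ♔ · ♙ ♙│2
1│· · ♗ · · · · ♖│1
  ─────────────────
  a b c d e f g h


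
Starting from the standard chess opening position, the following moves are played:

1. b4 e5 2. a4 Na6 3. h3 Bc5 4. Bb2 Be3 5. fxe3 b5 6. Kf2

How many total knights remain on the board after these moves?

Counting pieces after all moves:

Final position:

  a b c d e f g h
  ─────────────────
8│♜ · ♝ ♛ ♚ · ♞ ♜│8
7│♟ · ♟ ♟ · ♟ ♟ ♟│7
6│♞ · · · · · · ·│6
5│· ♟ · · ♟ · · ·│5
4│♙ ♙ · · · · · ·│4
3│· · · · ♙ · · ♙│3
2│· ♗ ♙ ♙ ♙ ♔ ♙ ·│2
1│♖ ♘ · ♕ · ♗ ♘ ♖│1
  ─────────────────
  a b c d e f g h


4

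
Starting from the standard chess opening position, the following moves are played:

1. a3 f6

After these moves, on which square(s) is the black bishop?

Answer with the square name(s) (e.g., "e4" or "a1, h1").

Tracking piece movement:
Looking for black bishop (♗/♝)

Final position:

  a b c d e f g h
  ─────────────────
8│♜ ♞ ♝ ♛ ♚ ♝ ♞ ♜│8
7│♟ ♟ ♟ ♟ ♟ · ♟ ♟│7
6│· · · · · ♟ · ·│6
5│· · · · · · · ·│5
4│· · · · · · · ·│4
3│♙ · · · · · · ·│3
2│· ♙ ♙ ♙ ♙ ♙ ♙ ♙│2
1│♖ ♘ ♗ ♕ ♔ ♗ ♘ ♖│1
  ─────────────────
  a b c d e f g h


c8, f8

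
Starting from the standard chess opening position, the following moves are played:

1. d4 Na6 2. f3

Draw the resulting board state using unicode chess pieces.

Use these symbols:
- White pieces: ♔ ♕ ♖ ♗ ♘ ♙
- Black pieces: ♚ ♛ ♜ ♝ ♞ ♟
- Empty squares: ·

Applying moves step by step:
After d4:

♜ ♞ ♝ ♛ ♚ ♝ ♞ ♜
♟ ♟ ♟ ♟ ♟ ♟ ♟ ♟
· · · · · · · ·
· · · · · · · ·
· · · ♙ · · · ·
· · · · · · · ·
♙ ♙ ♙ · ♙ ♙ ♙ ♙
♖ ♘ ♗ ♕ ♔ ♗ ♘ ♖


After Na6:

♜ · ♝ ♛ ♚ ♝ ♞ ♜
♟ ♟ ♟ ♟ ♟ ♟ ♟ ♟
♞ · · · · · · ·
· · · · · · · ·
· · · ♙ · · · ·
· · · · · · · ·
♙ ♙ ♙ · ♙ ♙ ♙ ♙
♖ ♘ ♗ ♕ ♔ ♗ ♘ ♖


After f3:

♜ · ♝ ♛ ♚ ♝ ♞ ♜
♟ ♟ ♟ ♟ ♟ ♟ ♟ ♟
♞ · · · · · · ·
· · · · · · · ·
· · · ♙ · · · ·
· · · · · ♙ · ·
♙ ♙ ♙ · ♙ · ♙ ♙
♖ ♘ ♗ ♕ ♔ ♗ ♘ ♖



  a b c d e f g h
  ─────────────────
8│♜ · ♝ ♛ ♚ ♝ ♞ ♜│8
7│♟ ♟ ♟ ♟ ♟ ♟ ♟ ♟│7
6│♞ · · · · · · ·│6
5│· · · · · · · ·│5
4│· · · ♙ · · · ·│4
3│· · · · · ♙ · ·│3
2│♙ ♙ ♙ · ♙ · ♙ ♙│2
1│♖ ♘ ♗ ♕ ♔ ♗ ♘ ♖│1
  ─────────────────
  a b c d e f g h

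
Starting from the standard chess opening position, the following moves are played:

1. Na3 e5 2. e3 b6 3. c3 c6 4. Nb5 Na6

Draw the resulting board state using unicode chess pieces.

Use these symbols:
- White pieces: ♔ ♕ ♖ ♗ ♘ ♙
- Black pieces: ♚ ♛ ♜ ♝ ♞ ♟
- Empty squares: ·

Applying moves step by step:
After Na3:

♜ ♞ ♝ ♛ ♚ ♝ ♞ ♜
♟ ♟ ♟ ♟ ♟ ♟ ♟ ♟
· · · · · · · ·
· · · · · · · ·
· · · · · · · ·
♘ · · · · · · ·
♙ ♙ ♙ ♙ ♙ ♙ ♙ ♙
♖ · ♗ ♕ ♔ ♗ ♘ ♖


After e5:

♜ ♞ ♝ ♛ ♚ ♝ ♞ ♜
♟ ♟ ♟ ♟ · ♟ ♟ ♟
· · · · · · · ·
· · · · ♟ · · ·
· · · · · · · ·
♘ · · · · · · ·
♙ ♙ ♙ ♙ ♙ ♙ ♙ ♙
♖ · ♗ ♕ ♔ ♗ ♘ ♖


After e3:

♜ ♞ ♝ ♛ ♚ ♝ ♞ ♜
♟ ♟ ♟ ♟ · ♟ ♟ ♟
· · · · · · · ·
· · · · ♟ · · ·
· · · · · · · ·
♘ · · · ♙ · · ·
♙ ♙ ♙ ♙ · ♙ ♙ ♙
♖ · ♗ ♕ ♔ ♗ ♘ ♖


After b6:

♜ ♞ ♝ ♛ ♚ ♝ ♞ ♜
♟ · ♟ ♟ · ♟ ♟ ♟
· ♟ · · · · · ·
· · · · ♟ · · ·
· · · · · · · ·
♘ · · · ♙ · · ·
♙ ♙ ♙ ♙ · ♙ ♙ ♙
♖ · ♗ ♕ ♔ ♗ ♘ ♖


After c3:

♜ ♞ ♝ ♛ ♚ ♝ ♞ ♜
♟ · ♟ ♟ · ♟ ♟ ♟
· ♟ · · · · · ·
· · · · ♟ · · ·
· · · · · · · ·
♘ · ♙ · ♙ · · ·
♙ ♙ · ♙ · ♙ ♙ ♙
♖ · ♗ ♕ ♔ ♗ ♘ ♖


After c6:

♜ ♞ ♝ ♛ ♚ ♝ ♞ ♜
♟ · · ♟ · ♟ ♟ ♟
· ♟ ♟ · · · · ·
· · · · ♟ · · ·
· · · · · · · ·
♘ · ♙ · ♙ · · ·
♙ ♙ · ♙ · ♙ ♙ ♙
♖ · ♗ ♕ ♔ ♗ ♘ ♖


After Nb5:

♜ ♞ ♝ ♛ ♚ ♝ ♞ ♜
♟ · · ♟ · ♟ ♟ ♟
· ♟ ♟ · · · · ·
· ♘ · · ♟ · · ·
· · · · · · · ·
· · ♙ · ♙ · · ·
♙ ♙ · ♙ · ♙ ♙ ♙
♖ · ♗ ♕ ♔ ♗ ♘ ♖


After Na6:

♜ · ♝ ♛ ♚ ♝ ♞ ♜
♟ · · ♟ · ♟ ♟ ♟
♞ ♟ ♟ · · · · ·
· ♘ · · ♟ · · ·
· · · · · · · ·
· · ♙ · ♙ · · ·
♙ ♙ · ♙ · ♙ ♙ ♙
♖ · ♗ ♕ ♔ ♗ ♘ ♖



  a b c d e f g h
  ─────────────────
8│♜ · ♝ ♛ ♚ ♝ ♞ ♜│8
7│♟ · · ♟ · ♟ ♟ ♟│7
6│♞ ♟ ♟ · · · · ·│6
5│· ♘ · · ♟ · · ·│5
4│· · · · · · · ·│4
3│· · ♙ · ♙ · · ·│3
2│♙ ♙ · ♙ · ♙ ♙ ♙│2
1│♖ · ♗ ♕ ♔ ♗ ♘ ♖│1
  ─────────────────
  a b c d e f g h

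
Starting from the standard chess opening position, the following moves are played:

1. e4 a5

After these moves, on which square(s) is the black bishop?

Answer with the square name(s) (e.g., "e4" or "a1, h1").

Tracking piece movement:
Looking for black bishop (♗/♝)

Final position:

  a b c d e f g h
  ─────────────────
8│♜ ♞ ♝ ♛ ♚ ♝ ♞ ♜│8
7│· ♟ ♟ ♟ ♟ ♟ ♟ ♟│7
6│· · · · · · · ·│6
5│♟ · · · · · · ·│5
4│· · · · ♙ · · ·│4
3│· · · · · · · ·│3
2│♙ ♙ ♙ ♙ · ♙ ♙ ♙│2
1│♖ ♘ ♗ ♕ ♔ ♗ ♘ ♖│1
  ─────────────────
  a b c d e f g h


c8, f8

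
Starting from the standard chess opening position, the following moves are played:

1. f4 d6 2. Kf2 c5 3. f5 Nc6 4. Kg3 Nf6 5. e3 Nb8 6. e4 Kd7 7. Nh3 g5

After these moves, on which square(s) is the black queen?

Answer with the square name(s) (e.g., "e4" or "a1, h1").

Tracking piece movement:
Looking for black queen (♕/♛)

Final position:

  a b c d e f g h
  ─────────────────
8│♜ ♞ ♝ ♛ · ♝ · ♜│8
7│♟ ♟ · ♚ ♟ ♟ · ♟│7
6│· · · ♟ · ♞ · ·│6
5│· · ♟ · · ♙ ♟ ·│5
4│· · · · ♙ · · ·│4
3│· · · · · · ♔ ♘│3
2│♙ ♙ ♙ ♙ · · ♙ ♙│2
1│♖ ♘ ♗ ♕ · ♗ · ♖│1
  ─────────────────
  a b c d e f g h


d8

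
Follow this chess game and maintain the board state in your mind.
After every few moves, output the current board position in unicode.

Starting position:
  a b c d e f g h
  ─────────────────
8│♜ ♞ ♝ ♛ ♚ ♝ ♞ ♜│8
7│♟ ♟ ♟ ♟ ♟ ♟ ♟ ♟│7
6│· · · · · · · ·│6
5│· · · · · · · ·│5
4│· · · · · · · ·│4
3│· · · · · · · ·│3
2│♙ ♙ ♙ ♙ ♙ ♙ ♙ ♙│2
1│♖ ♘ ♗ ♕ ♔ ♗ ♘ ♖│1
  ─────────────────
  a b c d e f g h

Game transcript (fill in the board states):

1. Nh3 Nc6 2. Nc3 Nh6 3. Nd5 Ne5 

  a b c d e f g h
  ─────────────────
8│♜ · ♝ ♛ ♚ ♝ · ♜│8
7│♟ ♟ ♟ ♟ ♟ ♟ ♟ ♟│7
6│· · · · · · · ♞│6
5│· · · ♘ ♞ · · ·│5
4│· · · · · · · ·│4
3│· · · · · · · ♘│3
2│♙ ♙ ♙ ♙ ♙ ♙ ♙ ♙│2
1│♖ · ♗ ♕ ♔ ♗ · ♖│1
  ─────────────────
  a b c d e f g h

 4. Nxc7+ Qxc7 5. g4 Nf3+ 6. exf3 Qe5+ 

  a b c d e f g h
  ─────────────────
8│♜ · ♝ · ♚ ♝ · ♜│8
7│♟ ♟ · ♟ ♟ ♟ ♟ ♟│7
6│· · · · · · · ♞│6
5│· · · · ♛ · · ·│5
4│· · · · · · ♙ ·│4
3│· · · · · ♙ · ♘│3
2│♙ ♙ ♙ ♙ · ♙ · ♙│2
1│♖ · ♗ ♕ ♔ ♗ · ♖│1
  ─────────────────
  a b c d e f g h

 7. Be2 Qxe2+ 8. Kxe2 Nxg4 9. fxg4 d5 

  a b c d e f g h
  ─────────────────
8│♜ · ♝ · ♚ ♝ · ♜│8
7│♟ ♟ · · ♟ ♟ ♟ ♟│7
6│· · · · · · · ·│6
5│· · · ♟ · · · ·│5
4│· · · · · · ♙ ·│4
3│· · · · · · · ♘│3
2│♙ ♙ ♙ ♙ ♔ ♙ · ♙│2
1│♖ · ♗ ♕ · · · ♖│1
  ─────────────────
  a b c d e f g h

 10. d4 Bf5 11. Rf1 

  a b c d e f g h
  ─────────────────
8│♜ · · · ♚ ♝ · ♜│8
7│♟ ♟ · · ♟ ♟ ♟ ♟│7
6│· · · · · · · ·│6
5│· · · ♟ · ♝ · ·│5
4│· · · ♙ · · ♙ ·│4
3│· · · · · · · ♘│3
2│♙ ♙ ♙ · ♔ ♙ · ♙│2
1│♖ · ♗ ♕ · ♖ · ·│1
  ─────────────────
  a b c d e f g h


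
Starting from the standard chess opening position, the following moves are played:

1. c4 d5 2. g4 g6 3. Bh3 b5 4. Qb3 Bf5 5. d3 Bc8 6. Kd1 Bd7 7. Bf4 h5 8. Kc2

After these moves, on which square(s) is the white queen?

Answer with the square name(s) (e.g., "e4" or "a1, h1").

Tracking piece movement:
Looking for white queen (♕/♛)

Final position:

  a b c d e f g h
  ─────────────────
8│♜ ♞ · ♛ ♚ ♝ ♞ ♜│8
7│♟ · ♟ ♝ ♟ ♟ · ·│7
6│· · · · · · ♟ ·│6
5│· ♟ · ♟ · · · ♟│5
4│· · ♙ · · ♗ ♙ ·│4
3│· ♕ · ♙ · · · ♗│3
2│♙ ♙ ♔ · ♙ ♙ · ♙│2
1│♖ ♘ · · · · ♘ ♖│1
  ─────────────────
  a b c d e f g h


b3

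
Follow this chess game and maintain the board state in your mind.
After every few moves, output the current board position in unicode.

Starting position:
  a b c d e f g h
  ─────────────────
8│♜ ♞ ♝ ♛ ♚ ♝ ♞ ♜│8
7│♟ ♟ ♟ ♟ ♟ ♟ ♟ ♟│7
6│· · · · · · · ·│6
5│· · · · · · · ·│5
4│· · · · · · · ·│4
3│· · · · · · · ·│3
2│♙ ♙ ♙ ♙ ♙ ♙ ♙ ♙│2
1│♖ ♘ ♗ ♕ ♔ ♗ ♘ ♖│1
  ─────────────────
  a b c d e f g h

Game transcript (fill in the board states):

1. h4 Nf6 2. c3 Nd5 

  a b c d e f g h
  ─────────────────
8│♜ ♞ ♝ ♛ ♚ ♝ · ♜│8
7│♟ ♟ ♟ ♟ ♟ ♟ ♟ ♟│7
6│· · · · · · · ·│6
5│· · · ♞ · · · ·│5
4│· · · · · · · ♙│4
3│· · ♙ · · · · ·│3
2│♙ ♙ · ♙ ♙ ♙ ♙ ·│2
1│♖ ♘ ♗ ♕ ♔ ♗ ♘ ♖│1
  ─────────────────
  a b c d e f g h

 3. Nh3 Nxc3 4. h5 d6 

  a b c d e f g h
  ─────────────────
8│♜ ♞ ♝ ♛ ♚ ♝ · ♜│8
7│♟ ♟ ♟ · ♟ ♟ ♟ ♟│7
6│· · · ♟ · · · ·│6
5│· · · · · · · ♙│5
4│· · · · · · · ·│4
3│· · ♞ · · · · ♘│3
2│♙ ♙ · ♙ ♙ ♙ ♙ ·│2
1│♖ ♘ ♗ ♕ ♔ ♗ · ♖│1
  ─────────────────
  a b c d e f g h

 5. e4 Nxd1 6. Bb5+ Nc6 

  a b c d e f g h
  ─────────────────
8│♜ · ♝ ♛ ♚ ♝ · ♜│8
7│♟ ♟ ♟ · ♟ ♟ ♟ ♟│7
6│· · ♞ ♟ · · · ·│6
5│· ♗ · · · · · ♙│5
4│· · · · ♙ · · ·│4
3│· · · · · · · ♘│3
2│♙ ♙ · ♙ · ♙ ♙ ·│2
1│♖ ♘ ♗ ♞ ♔ · · ♖│1
  ─────────────────
  a b c d e f g h

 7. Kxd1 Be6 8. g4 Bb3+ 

  a b c d e f g h
  ─────────────────
8│♜ · · ♛ ♚ ♝ · ♜│8
7│♟ ♟ ♟ · ♟ ♟ ♟ ♟│7
6│· · ♞ ♟ · · · ·│6
5│· ♗ · · · · · ♙│5
4│· · · · ♙ · ♙ ·│4
3│· ♝ · · · · · ♘│3
2│♙ ♙ · ♙ · ♙ · ·│2
1│♖ ♘ ♗ ♔ · · · ♖│1
  ─────────────────
  a b c d e f g h

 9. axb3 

  a b c d e f g h
  ─────────────────
8│♜ · · ♛ ♚ ♝ · ♜│8
7│♟ ♟ ♟ · ♟ ♟ ♟ ♟│7
6│· · ♞ ♟ · · · ·│6
5│· ♗ · · · · · ♙│5
4│· · · · ♙ · ♙ ·│4
3│· ♙ · · · · · ♘│3
2│· ♙ · ♙ · ♙ · ·│2
1│♖ ♘ ♗ ♔ · · · ♖│1
  ─────────────────
  a b c d e f g h
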